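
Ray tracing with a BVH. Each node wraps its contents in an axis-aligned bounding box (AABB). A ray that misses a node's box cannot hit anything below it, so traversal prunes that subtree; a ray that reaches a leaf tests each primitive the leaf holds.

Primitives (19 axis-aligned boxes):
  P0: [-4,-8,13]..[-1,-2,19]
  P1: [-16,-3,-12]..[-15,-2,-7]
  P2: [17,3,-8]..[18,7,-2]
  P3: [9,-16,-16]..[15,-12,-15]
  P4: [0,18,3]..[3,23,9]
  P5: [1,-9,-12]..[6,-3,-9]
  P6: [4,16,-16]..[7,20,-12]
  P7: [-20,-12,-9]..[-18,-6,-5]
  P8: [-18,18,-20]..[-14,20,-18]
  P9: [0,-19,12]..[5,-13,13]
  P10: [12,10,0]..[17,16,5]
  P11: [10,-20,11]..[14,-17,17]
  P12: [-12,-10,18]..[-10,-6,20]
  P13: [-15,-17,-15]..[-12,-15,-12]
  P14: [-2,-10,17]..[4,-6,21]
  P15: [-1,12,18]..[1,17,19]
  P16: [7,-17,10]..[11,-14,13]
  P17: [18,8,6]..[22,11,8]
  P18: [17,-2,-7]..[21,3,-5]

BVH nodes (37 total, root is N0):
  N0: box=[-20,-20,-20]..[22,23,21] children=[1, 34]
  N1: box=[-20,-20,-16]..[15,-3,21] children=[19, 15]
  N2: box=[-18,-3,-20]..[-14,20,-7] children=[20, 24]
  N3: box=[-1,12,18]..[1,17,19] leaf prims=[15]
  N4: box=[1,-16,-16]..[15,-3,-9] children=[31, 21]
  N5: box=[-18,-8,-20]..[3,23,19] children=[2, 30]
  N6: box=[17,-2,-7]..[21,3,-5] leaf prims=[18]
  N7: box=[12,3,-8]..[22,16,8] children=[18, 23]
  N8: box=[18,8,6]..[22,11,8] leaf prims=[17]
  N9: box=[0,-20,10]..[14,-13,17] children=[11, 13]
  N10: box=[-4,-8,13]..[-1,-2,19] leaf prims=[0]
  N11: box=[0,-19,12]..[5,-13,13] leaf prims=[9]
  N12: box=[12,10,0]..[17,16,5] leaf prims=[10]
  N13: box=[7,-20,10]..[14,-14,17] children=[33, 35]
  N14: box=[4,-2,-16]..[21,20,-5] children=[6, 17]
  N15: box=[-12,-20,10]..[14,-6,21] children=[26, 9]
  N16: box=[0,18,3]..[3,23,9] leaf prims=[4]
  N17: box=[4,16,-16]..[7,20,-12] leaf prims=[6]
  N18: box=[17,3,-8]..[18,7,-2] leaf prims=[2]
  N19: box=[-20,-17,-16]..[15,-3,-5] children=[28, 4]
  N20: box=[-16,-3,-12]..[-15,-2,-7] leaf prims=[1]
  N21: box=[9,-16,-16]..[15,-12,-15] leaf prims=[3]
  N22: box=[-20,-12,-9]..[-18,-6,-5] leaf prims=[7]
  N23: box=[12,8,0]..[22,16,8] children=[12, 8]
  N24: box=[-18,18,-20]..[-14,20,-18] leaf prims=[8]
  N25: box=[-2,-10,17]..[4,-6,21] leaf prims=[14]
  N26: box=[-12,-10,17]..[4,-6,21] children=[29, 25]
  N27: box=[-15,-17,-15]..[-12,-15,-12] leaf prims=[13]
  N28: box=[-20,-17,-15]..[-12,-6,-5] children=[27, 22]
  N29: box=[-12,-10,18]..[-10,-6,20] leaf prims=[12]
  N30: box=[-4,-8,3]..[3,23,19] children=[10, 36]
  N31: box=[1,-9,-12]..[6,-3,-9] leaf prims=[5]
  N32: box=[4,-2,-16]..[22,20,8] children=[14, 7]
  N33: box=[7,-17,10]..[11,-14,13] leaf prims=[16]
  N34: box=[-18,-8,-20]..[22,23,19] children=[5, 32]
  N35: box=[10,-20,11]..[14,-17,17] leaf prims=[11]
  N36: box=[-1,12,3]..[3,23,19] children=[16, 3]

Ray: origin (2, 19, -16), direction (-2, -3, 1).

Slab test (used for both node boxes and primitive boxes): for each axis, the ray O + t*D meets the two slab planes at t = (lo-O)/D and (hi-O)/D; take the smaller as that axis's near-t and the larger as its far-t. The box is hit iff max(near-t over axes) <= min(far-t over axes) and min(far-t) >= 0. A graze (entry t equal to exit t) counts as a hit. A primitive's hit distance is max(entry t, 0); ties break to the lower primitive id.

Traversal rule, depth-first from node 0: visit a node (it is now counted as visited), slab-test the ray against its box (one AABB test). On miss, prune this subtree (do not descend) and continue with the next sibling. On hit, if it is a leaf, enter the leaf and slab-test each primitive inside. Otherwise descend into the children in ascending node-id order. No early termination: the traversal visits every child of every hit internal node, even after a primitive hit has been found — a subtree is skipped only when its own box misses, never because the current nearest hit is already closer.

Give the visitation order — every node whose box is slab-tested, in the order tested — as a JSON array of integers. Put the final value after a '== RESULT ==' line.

Trace the traversal:
N0 x:[-10,11] y:[-4/3,13] z:[-4,37] -> hit [-4/3,11], descend [1, 34]
  N1 x:[-13/2,11] y:[22/3,13] z:[0,37] -> hit [22/3,11], descend [15, 19]
    N15 x:[-6,7] y:[25/3,13] z:[26,37] -> miss, prune
    N19 x:[-13/2,11] y:[22/3,12] z:[0,11] -> hit [22/3,11], descend [4, 28]
      N4 x:[-13/2,1/2] y:[22/3,35/3] z:[0,7] -> miss, prune
      N28 x:[7,11] y:[25/3,12] z:[1,11] -> hit [25/3,11], descend [22, 27]
        N22 x:[10,11] y:[25/3,31/3] z:[7,11] -> hit [10,31/3] leaf, test {P7@t=10}
        N27 x:[7,17/2] y:[34/3,12] z:[1,4] -> miss, prune
  N34 x:[-10,10] y:[-4/3,9] z:[-4,35] -> hit [-4/3,9], descend [5, 32]
    N5 x:[-1/2,10] y:[-4/3,9] z:[-4,35] -> hit [-1/2,9], descend [2, 30]
      N2 x:[8,10] y:[-1/3,22/3] z:[-4,9] -> miss, prune
      N30 x:[-1/2,3] y:[-4/3,9] z:[19,35] -> miss, prune
    N32 x:[-10,-1] y:[-1/3,7] z:[0,24] -> miss, prune

order=[0, 1, 15, 19, 4, 28, 22, 27, 34, 5, 2, 30, 32]  |boxes|=13  |leaves|=1  hit=P7

== RESULT ==
[0, 1, 15, 19, 4, 28, 22, 27, 34, 5, 2, 30, 32]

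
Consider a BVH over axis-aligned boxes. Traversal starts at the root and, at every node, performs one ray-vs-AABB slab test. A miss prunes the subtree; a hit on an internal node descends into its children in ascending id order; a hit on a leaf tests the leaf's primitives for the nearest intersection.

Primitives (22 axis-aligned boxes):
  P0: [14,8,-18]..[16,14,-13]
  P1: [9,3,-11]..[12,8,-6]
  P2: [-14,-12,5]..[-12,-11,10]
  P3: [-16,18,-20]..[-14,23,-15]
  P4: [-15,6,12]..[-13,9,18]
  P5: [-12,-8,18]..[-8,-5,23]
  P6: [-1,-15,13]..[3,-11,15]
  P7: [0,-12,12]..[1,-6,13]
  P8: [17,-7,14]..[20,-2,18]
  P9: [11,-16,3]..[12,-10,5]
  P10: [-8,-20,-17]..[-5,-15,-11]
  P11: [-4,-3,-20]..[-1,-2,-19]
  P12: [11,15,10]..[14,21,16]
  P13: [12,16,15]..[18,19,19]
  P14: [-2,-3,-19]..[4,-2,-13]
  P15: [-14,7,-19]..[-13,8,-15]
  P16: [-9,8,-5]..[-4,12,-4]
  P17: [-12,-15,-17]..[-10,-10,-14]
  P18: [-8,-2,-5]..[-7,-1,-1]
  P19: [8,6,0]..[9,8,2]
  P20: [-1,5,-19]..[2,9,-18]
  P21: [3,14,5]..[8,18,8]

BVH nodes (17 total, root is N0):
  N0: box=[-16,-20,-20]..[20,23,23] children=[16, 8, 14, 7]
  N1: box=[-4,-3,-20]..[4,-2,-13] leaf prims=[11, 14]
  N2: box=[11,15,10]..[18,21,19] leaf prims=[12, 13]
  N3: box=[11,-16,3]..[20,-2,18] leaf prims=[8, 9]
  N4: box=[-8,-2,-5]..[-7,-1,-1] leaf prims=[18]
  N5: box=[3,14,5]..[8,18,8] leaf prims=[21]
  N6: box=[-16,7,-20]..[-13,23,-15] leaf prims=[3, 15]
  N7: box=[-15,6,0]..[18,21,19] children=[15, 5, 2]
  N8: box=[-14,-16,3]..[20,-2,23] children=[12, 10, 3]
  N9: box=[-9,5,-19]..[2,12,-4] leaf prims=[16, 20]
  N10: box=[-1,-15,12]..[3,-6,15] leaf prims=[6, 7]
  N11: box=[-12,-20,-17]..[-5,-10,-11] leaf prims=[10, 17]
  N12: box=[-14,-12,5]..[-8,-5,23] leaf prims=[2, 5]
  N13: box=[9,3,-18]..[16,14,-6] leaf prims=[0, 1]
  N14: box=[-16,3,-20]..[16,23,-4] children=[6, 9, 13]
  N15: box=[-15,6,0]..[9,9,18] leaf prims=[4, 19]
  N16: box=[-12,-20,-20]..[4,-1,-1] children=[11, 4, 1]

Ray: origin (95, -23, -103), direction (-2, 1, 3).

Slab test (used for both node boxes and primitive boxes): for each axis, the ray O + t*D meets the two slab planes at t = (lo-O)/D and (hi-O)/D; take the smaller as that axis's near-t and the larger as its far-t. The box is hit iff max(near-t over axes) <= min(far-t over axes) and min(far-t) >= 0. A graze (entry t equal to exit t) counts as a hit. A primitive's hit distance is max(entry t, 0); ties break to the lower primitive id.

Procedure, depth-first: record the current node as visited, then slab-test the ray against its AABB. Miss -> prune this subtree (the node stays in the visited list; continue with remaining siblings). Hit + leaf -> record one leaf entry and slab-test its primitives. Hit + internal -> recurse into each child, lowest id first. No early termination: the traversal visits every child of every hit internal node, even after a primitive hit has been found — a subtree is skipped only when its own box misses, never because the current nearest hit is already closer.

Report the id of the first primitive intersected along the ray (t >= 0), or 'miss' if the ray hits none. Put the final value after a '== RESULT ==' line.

Trace the traversal:
N0 x:[75/2,111/2] y:[3,46] z:[83/3,42] -> hit [75/2,42], descend [7, 8, 14, 16]
  N7 x:[77/2,55] y:[29,44] z:[103/3,122/3] -> hit [77/2,122/3], descend [2, 5, 15]
    N2 x:[77/2,42] y:[38,44] z:[113/3,122/3] -> hit [77/2,122/3] leaf, test {P12(miss), P13@t=118/3}
    N5 x:[87/2,46] y:[37,41] z:[36,37] -> miss, prune
    N15 x:[43,55] y:[29,32] z:[103/3,121/3] -> miss, prune
  N8 x:[75/2,109/2] y:[7,21] z:[106/3,42] -> miss, prune
  N14 x:[79/2,111/2] y:[26,46] z:[83/3,33] -> miss, prune
  N16 x:[91/2,107/2] y:[3,22] z:[83/3,34] -> miss, prune

8 AABB tests over nodes [0, 7, 2, 5, 15, 8, 14, 16]; 1 leaf entered; closest P13.

== RESULT ==
13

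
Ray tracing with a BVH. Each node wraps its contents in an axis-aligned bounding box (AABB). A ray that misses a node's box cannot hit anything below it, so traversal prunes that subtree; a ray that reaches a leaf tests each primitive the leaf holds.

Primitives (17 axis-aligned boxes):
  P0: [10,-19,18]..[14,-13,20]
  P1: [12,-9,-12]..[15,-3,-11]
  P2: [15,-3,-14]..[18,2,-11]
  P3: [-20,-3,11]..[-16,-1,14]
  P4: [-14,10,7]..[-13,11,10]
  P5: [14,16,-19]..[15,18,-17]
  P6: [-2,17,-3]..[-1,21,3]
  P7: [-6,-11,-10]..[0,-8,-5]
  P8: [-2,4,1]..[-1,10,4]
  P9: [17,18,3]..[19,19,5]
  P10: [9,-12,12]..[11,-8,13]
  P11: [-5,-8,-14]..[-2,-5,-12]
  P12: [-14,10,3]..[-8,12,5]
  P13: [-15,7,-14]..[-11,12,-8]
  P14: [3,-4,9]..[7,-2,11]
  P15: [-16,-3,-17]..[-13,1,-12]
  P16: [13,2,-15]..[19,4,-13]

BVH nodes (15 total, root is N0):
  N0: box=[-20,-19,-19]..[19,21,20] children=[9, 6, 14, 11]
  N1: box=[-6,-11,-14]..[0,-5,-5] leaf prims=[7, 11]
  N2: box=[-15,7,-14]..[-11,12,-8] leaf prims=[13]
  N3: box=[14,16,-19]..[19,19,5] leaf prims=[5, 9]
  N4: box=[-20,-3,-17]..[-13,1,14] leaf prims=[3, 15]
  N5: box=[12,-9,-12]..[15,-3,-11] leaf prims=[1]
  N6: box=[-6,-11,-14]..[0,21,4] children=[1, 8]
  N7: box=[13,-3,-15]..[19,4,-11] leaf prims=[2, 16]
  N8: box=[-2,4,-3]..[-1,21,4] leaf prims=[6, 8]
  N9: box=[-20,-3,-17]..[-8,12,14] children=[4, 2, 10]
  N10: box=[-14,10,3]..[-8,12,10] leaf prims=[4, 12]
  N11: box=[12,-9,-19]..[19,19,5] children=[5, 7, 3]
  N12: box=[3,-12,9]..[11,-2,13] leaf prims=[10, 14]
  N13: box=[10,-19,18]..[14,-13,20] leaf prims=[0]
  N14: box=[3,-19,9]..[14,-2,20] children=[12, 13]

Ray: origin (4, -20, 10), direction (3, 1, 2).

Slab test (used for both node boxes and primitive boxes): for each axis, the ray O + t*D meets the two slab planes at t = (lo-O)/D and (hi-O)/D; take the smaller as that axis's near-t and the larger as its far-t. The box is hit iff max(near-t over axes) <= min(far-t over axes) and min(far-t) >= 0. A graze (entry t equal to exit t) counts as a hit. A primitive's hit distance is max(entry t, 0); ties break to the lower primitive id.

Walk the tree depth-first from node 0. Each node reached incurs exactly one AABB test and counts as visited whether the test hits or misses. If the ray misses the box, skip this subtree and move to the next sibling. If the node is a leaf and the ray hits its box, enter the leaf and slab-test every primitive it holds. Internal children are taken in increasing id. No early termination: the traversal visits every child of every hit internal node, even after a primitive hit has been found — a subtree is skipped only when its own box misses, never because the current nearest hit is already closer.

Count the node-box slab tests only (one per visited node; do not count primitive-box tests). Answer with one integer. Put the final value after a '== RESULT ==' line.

Traverse from the root:
N0 x:[-8,5] y:[1,41] z:[-29/2,5] -> hit [1,5], descend [6, 9, 11, 14]
  N6 x:[-10/3,-4/3] y:[9,41] z:[-12,-3] -> miss, prune
  N9 x:[-8,-4] y:[17,32] z:[-27/2,2] -> miss, prune
  N11 x:[8/3,5] y:[11,39] z:[-29/2,-5/2] -> miss, prune
  N14 x:[-1/3,10/3] y:[1,18] z:[-1/2,5] -> hit [1,10/3], descend [12, 13]
    N12 x:[-1/3,7/3] y:[8,18] z:[-1/2,3/2] -> miss, prune
    N13 x:[2,10/3] y:[1,7] z:[4,5] -> miss, prune

Summary -> nodes [0, 6, 9, 11, 14, 12, 13]; box-tests=7; leaf-entries=0; first=miss

== RESULT ==
7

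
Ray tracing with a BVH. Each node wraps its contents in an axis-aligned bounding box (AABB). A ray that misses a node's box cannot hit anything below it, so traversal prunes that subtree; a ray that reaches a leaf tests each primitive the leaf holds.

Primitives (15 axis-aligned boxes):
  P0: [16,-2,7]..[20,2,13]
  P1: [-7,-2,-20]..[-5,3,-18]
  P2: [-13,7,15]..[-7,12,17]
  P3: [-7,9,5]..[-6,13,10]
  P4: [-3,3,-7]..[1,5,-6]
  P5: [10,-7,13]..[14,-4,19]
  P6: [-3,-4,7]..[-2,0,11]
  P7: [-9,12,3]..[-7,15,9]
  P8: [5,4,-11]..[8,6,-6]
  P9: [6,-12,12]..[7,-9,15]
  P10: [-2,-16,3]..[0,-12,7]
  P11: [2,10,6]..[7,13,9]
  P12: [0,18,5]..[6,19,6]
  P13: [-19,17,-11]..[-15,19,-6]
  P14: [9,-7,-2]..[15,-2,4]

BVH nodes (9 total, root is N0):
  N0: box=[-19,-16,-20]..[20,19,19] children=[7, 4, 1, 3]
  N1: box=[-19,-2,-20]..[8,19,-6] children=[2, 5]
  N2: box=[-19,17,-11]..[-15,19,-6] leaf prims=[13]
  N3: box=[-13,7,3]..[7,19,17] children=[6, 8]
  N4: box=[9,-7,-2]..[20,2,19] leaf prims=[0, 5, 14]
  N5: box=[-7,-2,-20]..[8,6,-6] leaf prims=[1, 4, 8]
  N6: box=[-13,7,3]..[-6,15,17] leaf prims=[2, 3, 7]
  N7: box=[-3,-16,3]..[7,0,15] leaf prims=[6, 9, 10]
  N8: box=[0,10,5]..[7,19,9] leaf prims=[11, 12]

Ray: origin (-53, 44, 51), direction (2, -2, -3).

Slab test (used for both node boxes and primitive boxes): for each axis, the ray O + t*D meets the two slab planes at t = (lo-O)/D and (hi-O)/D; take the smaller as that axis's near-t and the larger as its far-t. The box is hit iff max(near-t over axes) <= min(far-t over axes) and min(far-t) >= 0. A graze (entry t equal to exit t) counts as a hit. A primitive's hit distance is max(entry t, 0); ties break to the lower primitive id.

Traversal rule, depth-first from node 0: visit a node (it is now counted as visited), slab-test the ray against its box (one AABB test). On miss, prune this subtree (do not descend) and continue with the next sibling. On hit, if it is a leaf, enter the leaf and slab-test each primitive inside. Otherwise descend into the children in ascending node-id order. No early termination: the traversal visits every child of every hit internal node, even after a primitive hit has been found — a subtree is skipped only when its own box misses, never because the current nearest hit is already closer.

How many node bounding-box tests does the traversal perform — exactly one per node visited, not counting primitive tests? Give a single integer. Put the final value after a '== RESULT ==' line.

Walk:
N0 x:[17,73/2] y:[25/2,30] z:[32/3,71/3] -> hit [17,71/3], descend [1, 3, 4, 7]
  N1 x:[17,61/2] y:[25/2,23] z:[19,71/3] -> hit [19,23], descend [2, 5]
    N2 x:[17,19] y:[25/2,27/2] z:[19,62/3] -> miss, prune
    N5 x:[23,61/2] y:[19,23] z:[19,71/3] -> hit [23,23] leaf, test {P1@t=23, P4(miss), P8(miss)}
  N3 x:[20,30] y:[25/2,37/2] z:[34/3,16] -> miss, prune
  N4 x:[31,73/2] y:[21,51/2] z:[32/3,53/3] -> miss, prune
  N7 x:[25,30] y:[22,30] z:[12,16] -> miss, prune

Visited [0, 1, 2, 5, 3, 4, 7]. Tests: 7 box, 1 leaf. Nearest: P1.

== RESULT ==
7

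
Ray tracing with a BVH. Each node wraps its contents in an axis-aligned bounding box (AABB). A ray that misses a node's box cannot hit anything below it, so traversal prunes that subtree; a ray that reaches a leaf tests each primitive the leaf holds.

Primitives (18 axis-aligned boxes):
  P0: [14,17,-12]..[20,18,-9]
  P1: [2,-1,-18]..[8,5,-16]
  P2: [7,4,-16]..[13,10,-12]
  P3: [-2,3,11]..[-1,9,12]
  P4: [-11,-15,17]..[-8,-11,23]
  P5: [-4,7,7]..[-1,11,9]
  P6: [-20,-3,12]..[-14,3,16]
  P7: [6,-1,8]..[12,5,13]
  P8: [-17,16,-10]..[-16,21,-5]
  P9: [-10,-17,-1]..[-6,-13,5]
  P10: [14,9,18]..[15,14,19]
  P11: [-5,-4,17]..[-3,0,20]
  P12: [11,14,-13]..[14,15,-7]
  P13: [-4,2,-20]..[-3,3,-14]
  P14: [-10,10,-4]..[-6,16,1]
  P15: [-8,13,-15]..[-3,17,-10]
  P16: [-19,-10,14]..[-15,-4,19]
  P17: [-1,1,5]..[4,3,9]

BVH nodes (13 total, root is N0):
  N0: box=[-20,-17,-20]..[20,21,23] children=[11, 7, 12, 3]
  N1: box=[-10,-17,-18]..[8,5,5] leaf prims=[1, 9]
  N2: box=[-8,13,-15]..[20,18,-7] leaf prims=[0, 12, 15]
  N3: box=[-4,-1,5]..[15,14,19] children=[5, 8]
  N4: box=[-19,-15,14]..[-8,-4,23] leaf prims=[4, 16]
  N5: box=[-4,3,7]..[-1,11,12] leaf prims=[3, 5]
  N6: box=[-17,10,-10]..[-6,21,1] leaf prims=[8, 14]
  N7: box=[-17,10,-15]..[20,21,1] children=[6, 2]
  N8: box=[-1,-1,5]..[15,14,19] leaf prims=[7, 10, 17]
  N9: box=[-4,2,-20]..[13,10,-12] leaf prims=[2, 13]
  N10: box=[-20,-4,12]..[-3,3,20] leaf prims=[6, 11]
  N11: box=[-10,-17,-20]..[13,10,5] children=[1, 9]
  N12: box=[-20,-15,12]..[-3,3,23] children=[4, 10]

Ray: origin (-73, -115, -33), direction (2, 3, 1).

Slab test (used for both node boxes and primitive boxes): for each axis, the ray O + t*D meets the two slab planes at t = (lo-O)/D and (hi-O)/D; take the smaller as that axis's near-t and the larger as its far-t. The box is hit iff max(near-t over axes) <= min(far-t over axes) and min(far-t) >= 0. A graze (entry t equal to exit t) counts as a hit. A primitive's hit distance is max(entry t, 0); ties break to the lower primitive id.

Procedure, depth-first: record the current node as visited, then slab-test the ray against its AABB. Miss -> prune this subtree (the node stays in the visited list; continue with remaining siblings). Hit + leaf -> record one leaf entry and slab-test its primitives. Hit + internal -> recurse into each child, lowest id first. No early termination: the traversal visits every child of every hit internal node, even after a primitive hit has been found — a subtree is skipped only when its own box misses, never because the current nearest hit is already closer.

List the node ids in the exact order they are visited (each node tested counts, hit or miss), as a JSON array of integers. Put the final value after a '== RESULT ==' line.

Traverse from the root:
N0 x:[53/2,93/2] y:[98/3,136/3] z:[13,56] -> hit [98/3,136/3], descend [3, 7, 11, 12]
  N3 x:[69/2,44] y:[38,43] z:[38,52] -> hit [38,43], descend [5, 8]
    N5 x:[69/2,36] y:[118/3,42] z:[40,45] -> miss, prune
    N8 x:[36,44] y:[38,43] z:[38,52] -> hit [38,43] leaf, test {P7(miss), P10(miss), P17(miss)}
  N7 x:[28,93/2] y:[125/3,136/3] z:[18,34] -> miss, prune
  N11 x:[63/2,43] y:[98/3,125/3] z:[13,38] -> hit [98/3,38], descend [1, 9]
    N1 x:[63/2,81/2] y:[98/3,40] z:[15,38] -> hit [98/3,38] leaf, test {P1(miss), P9@t=98/3}
    N9 x:[69/2,43] y:[39,125/3] z:[13,21] -> miss, prune
  N12 x:[53/2,35] y:[100/3,118/3] z:[45,56] -> miss, prune

Summary -> nodes [0, 3, 5, 8, 7, 11, 1, 9, 12]; box-tests=9; leaf-entries=2; first=P9

== RESULT ==
[0, 3, 5, 8, 7, 11, 1, 9, 12]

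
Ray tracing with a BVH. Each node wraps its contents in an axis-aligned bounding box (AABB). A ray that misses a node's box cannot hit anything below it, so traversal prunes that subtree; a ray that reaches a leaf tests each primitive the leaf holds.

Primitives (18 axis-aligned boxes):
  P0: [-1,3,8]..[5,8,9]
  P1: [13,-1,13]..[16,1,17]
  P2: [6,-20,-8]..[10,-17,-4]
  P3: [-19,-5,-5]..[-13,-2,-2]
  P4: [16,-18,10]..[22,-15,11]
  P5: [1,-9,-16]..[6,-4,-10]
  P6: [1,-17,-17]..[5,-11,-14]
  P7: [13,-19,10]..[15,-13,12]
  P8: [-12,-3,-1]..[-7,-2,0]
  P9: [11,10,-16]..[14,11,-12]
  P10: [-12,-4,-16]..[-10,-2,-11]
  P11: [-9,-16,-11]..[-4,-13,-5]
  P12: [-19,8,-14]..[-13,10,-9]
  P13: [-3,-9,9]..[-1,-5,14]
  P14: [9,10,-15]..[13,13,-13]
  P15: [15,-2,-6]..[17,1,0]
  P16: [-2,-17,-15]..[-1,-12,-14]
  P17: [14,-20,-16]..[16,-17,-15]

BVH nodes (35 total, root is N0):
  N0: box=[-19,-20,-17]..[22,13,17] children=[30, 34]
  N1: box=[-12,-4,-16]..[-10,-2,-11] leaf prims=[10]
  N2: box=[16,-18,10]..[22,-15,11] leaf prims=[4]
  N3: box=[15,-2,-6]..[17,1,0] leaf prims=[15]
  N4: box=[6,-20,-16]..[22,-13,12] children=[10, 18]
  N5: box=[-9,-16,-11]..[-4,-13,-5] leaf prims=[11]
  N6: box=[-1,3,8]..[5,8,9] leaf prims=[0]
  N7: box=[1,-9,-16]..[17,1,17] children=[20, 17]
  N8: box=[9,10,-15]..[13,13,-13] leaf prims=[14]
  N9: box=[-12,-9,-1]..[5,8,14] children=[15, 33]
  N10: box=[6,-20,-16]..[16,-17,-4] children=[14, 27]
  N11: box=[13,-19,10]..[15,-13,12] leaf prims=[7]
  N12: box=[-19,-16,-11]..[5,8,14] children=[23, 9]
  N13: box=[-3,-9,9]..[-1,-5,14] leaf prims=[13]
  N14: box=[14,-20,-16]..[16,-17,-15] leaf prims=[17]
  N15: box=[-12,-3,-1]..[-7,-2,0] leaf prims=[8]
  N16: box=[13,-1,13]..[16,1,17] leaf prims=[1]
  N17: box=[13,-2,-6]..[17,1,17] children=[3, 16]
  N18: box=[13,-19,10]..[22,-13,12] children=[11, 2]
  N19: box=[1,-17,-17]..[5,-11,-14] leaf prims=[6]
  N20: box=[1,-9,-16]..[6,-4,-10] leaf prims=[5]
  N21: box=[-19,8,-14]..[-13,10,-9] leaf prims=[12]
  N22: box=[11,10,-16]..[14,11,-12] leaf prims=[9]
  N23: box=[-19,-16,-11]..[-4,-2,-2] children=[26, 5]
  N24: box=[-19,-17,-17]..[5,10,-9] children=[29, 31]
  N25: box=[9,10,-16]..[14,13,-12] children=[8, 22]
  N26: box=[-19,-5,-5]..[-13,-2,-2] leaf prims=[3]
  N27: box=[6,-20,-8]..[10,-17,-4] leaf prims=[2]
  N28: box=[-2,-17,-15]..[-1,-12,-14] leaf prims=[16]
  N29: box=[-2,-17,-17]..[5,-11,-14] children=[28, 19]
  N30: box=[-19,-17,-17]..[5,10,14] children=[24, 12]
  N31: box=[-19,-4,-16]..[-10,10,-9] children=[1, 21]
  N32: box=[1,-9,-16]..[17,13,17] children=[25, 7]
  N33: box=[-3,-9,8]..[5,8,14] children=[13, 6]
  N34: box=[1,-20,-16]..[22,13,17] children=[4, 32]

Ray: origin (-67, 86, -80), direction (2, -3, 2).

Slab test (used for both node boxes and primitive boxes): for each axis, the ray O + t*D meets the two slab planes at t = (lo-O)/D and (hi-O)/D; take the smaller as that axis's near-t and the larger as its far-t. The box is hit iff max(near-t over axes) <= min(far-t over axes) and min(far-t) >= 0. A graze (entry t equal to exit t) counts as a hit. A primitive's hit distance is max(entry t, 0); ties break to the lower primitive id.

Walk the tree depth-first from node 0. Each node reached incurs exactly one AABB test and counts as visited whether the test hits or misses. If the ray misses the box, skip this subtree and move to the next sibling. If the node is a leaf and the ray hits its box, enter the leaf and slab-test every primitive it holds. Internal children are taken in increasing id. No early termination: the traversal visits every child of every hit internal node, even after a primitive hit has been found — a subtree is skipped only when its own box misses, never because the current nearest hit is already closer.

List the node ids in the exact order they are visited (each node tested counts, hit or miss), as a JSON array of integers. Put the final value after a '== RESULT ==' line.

Traverse from the root:
N0 x:[24,89/2] y:[73/3,106/3] z:[63/2,97/2] -> hit [63/2,106/3], descend [30, 34]
  N30 x:[24,36] y:[76/3,103/3] z:[63/2,47] -> hit [63/2,103/3], descend [12, 24]
    N12 x:[24,36] y:[26,34] z:[69/2,47] -> miss, prune
    N24 x:[24,36] y:[76/3,103/3] z:[63/2,71/2] -> hit [63/2,103/3], descend [29, 31]
      N29 x:[65/2,36] y:[97/3,103/3] z:[63/2,33] -> hit [65/2,33], descend [19, 28]
        N19 x:[34,36] y:[97/3,103/3] z:[63/2,33] -> miss, prune
        N28 x:[65/2,33] y:[98/3,103/3] z:[65/2,33] -> hit [98/3,33] leaf, test {P16@t=98/3}
      N31 x:[24,57/2] y:[76/3,30] z:[32,71/2] -> miss, prune
  N34 x:[34,89/2] y:[73/3,106/3] z:[32,97/2] -> hit [34,106/3], descend [4, 32]
    N4 x:[73/2,89/2] y:[33,106/3] z:[32,46] -> miss, prune
    N32 x:[34,42] y:[73/3,95/3] z:[32,97/2] -> miss, prune

Visited [0, 30, 12, 24, 29, 19, 28, 31, 34, 4, 32]. Tests: 11 box, 1 leaf. Nearest: P16.

== RESULT ==
[0, 30, 12, 24, 29, 19, 28, 31, 34, 4, 32]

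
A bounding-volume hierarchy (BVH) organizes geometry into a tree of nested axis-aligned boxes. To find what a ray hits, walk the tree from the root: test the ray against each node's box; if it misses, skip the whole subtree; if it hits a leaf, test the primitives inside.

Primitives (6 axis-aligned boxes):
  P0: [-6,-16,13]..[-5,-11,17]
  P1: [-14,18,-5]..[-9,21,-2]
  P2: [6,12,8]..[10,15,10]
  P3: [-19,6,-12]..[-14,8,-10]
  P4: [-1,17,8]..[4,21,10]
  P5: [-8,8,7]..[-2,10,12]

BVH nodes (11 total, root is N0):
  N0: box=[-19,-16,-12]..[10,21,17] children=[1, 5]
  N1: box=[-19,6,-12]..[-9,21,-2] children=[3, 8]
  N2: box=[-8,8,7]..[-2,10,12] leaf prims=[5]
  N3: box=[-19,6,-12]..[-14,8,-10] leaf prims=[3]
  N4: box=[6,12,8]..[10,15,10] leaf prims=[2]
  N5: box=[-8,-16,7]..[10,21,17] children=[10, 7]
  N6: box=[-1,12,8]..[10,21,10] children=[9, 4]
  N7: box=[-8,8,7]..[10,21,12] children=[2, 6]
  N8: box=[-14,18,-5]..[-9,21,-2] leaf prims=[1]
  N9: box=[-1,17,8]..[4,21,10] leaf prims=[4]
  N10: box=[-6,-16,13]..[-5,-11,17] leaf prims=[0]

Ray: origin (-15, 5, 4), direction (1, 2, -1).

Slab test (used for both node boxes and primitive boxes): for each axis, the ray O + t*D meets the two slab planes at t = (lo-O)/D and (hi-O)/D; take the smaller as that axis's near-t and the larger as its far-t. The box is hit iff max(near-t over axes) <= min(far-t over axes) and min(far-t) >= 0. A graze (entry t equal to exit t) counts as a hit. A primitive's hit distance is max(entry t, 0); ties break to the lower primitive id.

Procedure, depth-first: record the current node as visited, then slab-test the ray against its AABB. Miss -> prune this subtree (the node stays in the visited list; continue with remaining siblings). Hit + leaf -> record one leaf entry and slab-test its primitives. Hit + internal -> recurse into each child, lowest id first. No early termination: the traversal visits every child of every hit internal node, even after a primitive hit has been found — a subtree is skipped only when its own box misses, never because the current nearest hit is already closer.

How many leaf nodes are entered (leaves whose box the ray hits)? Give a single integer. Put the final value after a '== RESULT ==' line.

Trace the traversal:
N0 x:[-4,25] y:[-21/2,8] z:[-13,16] -> hit [-4,8], descend [1, 5]
  N1 x:[-4,6] y:[1/2,8] z:[6,16] -> hit [6,6], descend [3, 8]
    N3 x:[-4,1] y:[1/2,3/2] z:[14,16] -> miss, prune
    N8 x:[1,6] y:[13/2,8] z:[6,9] -> miss, prune
  N5 x:[7,25] y:[-21/2,8] z:[-13,-3] -> miss, prune

Summary -> nodes [0, 1, 3, 8, 5]; box-tests=5; leaf-entries=0; first=miss

== RESULT ==
0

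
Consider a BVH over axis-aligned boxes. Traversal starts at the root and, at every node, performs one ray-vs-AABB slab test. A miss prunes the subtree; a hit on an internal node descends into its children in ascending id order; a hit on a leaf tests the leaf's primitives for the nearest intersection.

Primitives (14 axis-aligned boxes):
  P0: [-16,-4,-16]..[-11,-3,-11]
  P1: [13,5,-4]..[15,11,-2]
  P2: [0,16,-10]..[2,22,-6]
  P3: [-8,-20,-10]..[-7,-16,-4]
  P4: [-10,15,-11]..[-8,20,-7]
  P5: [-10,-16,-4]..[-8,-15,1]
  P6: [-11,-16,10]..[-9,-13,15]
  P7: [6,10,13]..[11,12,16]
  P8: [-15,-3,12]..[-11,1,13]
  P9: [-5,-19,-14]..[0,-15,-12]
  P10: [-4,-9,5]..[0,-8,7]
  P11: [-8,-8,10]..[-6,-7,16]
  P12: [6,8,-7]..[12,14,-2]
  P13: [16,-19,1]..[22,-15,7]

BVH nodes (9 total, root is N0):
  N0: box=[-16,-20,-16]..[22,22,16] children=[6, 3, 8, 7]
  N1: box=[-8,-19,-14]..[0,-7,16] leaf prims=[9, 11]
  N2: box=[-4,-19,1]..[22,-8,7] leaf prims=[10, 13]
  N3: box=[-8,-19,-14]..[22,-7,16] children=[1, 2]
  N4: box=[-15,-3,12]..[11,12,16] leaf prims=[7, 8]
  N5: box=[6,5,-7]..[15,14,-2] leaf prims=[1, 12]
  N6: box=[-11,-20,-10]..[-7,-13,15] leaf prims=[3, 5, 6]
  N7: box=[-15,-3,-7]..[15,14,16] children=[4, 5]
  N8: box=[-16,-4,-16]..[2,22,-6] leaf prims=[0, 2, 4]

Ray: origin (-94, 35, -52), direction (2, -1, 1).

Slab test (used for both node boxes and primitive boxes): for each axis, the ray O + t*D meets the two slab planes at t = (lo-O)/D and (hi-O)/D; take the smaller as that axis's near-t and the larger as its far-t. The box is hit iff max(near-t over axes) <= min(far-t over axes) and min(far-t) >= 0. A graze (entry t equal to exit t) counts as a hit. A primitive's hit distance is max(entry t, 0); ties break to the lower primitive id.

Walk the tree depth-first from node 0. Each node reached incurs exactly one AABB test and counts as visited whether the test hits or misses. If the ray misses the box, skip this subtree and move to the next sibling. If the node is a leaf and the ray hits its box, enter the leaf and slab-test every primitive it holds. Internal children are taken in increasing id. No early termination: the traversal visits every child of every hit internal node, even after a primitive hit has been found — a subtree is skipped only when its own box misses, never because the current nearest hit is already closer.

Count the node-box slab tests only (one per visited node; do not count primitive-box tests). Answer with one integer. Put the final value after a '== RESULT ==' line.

Trace the traversal:
N0 x:[39,58] y:[13,55] z:[36,68] -> hit [39,55], descend [3, 6, 7, 8]
  N3 x:[43,58] y:[42,54] z:[38,68] -> hit [43,54], descend [1, 2]
    N1 x:[43,47] y:[42,54] z:[38,68] -> hit [43,47] leaf, test {P9(miss), P11(miss)}
    N2 x:[45,58] y:[43,54] z:[53,59] -> hit [53,54] leaf, test {P10(miss), P13(miss)}
  N6 x:[83/2,87/2] y:[48,55] z:[42,67] -> miss, prune
  N7 x:[79/2,109/2] y:[21,38] z:[45,68] -> miss, prune
  N8 x:[39,48] y:[13,39] z:[36,46] -> hit [39,39] leaf, test {P0@t=39, P2(miss), P4(miss)}

7 AABB tests over nodes [0, 3, 1, 2, 6, 7, 8]; 3 leaves entered; closest P0.

== RESULT ==
7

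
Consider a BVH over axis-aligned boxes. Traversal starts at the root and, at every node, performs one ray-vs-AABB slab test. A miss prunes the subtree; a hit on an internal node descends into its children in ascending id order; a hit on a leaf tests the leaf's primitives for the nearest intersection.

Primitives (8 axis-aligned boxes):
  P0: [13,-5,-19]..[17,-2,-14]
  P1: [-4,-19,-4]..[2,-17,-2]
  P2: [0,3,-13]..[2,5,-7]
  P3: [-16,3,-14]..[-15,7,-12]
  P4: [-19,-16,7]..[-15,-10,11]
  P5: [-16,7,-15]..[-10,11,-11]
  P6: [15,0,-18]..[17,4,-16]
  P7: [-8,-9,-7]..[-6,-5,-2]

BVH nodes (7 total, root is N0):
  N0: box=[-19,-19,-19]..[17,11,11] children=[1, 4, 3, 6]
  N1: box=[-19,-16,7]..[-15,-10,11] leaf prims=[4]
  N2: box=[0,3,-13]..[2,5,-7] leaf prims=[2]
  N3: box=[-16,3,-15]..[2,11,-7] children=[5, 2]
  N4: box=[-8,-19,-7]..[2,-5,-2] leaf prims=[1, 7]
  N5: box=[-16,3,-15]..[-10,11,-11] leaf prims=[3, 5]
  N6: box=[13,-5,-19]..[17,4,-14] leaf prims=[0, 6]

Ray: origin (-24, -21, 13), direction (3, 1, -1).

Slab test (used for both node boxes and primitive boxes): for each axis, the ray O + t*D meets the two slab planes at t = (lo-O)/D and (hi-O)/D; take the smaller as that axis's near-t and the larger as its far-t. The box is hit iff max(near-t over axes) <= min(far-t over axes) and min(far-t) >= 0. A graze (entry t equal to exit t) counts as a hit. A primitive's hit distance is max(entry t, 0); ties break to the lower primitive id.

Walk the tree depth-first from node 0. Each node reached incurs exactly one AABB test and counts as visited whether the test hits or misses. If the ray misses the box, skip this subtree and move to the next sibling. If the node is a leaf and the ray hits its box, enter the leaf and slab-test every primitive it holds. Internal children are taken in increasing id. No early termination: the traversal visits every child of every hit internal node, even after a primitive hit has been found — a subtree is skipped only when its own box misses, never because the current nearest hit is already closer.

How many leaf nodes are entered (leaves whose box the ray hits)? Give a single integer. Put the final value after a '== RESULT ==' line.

Walk:
N0 x:[5/3,41/3] y:[2,32] z:[2,32] -> hit [2,41/3], descend [1, 3, 4, 6]
  N1 x:[5/3,3] y:[5,11] z:[2,6] -> miss, prune
  N3 x:[8/3,26/3] y:[24,32] z:[20,28] -> miss, prune
  N4 x:[16/3,26/3] y:[2,16] z:[15,20] -> miss, prune
  N6 x:[37/3,41/3] y:[16,25] z:[27,32] -> miss, prune

Visited [0, 1, 3, 4, 6]. Tests: 5 box, 0 leaf. Nearest: miss.

== RESULT ==
0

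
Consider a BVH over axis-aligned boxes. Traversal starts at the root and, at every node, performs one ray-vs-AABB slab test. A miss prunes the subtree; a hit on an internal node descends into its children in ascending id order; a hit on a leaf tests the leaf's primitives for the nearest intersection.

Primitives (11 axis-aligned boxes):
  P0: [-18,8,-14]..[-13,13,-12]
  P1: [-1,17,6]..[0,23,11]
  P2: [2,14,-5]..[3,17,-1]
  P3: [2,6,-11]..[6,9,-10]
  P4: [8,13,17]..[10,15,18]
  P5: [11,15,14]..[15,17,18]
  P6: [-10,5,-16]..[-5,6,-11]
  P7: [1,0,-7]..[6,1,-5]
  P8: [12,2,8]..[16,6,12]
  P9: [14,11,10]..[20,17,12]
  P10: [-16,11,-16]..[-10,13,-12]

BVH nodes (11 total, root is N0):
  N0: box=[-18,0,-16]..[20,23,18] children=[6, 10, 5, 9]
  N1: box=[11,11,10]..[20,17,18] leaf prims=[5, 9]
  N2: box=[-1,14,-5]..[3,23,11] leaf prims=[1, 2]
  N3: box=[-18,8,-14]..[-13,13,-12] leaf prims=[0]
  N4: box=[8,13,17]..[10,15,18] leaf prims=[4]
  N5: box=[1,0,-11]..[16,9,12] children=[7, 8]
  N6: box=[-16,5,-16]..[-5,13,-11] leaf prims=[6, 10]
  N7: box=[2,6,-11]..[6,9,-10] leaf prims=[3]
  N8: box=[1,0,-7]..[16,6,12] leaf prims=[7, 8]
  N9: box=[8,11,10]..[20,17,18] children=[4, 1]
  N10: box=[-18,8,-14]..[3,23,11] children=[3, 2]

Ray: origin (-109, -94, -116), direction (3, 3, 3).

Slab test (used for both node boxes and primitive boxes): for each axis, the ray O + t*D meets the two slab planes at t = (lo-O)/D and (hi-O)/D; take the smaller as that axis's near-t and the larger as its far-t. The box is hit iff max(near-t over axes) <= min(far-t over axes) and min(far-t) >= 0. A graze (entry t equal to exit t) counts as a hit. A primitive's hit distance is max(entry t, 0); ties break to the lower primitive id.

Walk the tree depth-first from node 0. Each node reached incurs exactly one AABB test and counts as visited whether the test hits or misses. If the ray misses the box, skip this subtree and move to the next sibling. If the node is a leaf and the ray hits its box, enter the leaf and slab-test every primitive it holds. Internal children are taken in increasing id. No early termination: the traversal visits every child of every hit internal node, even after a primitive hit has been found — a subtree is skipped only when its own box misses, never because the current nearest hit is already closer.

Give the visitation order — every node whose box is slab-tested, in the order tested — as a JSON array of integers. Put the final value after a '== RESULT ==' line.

Traverse from the root:
N0 x:[91/3,43] y:[94/3,39] z:[100/3,134/3] -> hit [100/3,39], descend [5, 6, 9, 10]
  N5 x:[110/3,125/3] y:[94/3,103/3] z:[35,128/3] -> miss, prune
  N6 x:[31,104/3] y:[33,107/3] z:[100/3,35] -> hit [100/3,104/3] leaf, test {P6@t=100/3, P10(miss)}
  N9 x:[39,43] y:[35,37] z:[42,134/3] -> miss, prune
  N10 x:[91/3,112/3] y:[34,39] z:[34,127/3] -> hit [34,112/3], descend [2, 3]
    N2 x:[36,112/3] y:[36,39] z:[37,127/3] -> hit [37,112/3] leaf, test {P1(miss), P2@t=37}
    N3 x:[91/3,32] y:[34,107/3] z:[34,104/3] -> miss, prune

Summary -> nodes [0, 5, 6, 9, 10, 2, 3]; box-tests=7; leaf-entries=2; first=P6

== RESULT ==
[0, 5, 6, 9, 10, 2, 3]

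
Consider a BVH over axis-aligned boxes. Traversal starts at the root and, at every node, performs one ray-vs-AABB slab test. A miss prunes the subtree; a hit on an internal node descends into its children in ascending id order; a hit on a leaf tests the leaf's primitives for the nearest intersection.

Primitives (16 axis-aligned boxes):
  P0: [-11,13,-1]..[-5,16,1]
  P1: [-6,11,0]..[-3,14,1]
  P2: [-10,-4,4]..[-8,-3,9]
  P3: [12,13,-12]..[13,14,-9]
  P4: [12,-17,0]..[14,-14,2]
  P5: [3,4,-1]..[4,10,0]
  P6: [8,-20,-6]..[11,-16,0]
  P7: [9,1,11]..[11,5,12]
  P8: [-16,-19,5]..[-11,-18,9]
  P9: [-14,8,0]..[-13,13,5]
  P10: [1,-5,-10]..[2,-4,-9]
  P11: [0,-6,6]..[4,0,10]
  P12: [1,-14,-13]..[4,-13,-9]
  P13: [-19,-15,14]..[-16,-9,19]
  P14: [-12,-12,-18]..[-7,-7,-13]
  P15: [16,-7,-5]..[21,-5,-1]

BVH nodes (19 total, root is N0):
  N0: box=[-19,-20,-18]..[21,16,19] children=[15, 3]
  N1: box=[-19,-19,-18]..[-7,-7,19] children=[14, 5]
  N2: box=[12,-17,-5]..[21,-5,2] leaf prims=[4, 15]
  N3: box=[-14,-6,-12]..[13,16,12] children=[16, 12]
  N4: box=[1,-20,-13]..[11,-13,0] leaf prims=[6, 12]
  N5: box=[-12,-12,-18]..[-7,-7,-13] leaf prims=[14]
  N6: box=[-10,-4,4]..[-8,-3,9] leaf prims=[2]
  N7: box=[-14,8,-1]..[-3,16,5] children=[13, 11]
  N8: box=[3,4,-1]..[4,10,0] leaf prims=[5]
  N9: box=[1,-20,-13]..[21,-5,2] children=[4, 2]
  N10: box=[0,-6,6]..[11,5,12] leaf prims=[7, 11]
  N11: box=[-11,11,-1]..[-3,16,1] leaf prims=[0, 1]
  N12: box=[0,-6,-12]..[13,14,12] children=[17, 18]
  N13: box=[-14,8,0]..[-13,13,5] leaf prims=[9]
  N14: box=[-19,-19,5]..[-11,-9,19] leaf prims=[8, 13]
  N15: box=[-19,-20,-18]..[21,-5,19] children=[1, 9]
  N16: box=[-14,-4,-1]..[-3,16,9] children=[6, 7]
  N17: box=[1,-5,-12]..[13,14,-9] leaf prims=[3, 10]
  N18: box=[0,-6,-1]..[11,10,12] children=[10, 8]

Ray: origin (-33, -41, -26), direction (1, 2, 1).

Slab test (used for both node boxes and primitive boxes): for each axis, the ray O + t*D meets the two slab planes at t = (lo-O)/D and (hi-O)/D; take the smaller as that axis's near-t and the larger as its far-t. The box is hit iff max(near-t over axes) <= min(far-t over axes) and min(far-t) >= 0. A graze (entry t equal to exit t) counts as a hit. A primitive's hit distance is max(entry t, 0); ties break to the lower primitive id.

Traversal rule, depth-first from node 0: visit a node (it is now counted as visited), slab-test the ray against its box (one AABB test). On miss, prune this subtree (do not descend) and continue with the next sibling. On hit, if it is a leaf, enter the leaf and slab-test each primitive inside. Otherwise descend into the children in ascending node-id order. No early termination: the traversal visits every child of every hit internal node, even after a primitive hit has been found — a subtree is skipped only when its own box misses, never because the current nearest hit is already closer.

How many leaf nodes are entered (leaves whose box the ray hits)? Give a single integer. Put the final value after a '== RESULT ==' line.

Trace the traversal:
N0 x:[14,54] y:[21/2,57/2] z:[8,45] -> hit [14,57/2], descend [3, 15]
  N3 x:[19,46] y:[35/2,57/2] z:[14,38] -> hit [19,57/2], descend [12, 16]
    N12 x:[33,46] y:[35/2,55/2] z:[14,38] -> miss, prune
    N16 x:[19,30] y:[37/2,57/2] z:[25,35] -> hit [25,57/2], descend [6, 7]
      N6 x:[23,25] y:[37/2,19] z:[30,35] -> miss, prune
      N7 x:[19,30] y:[49/2,57/2] z:[25,31] -> hit [25,57/2], descend [11, 13]
        N11 x:[22,30] y:[26,57/2] z:[25,27] -> hit [26,27] leaf, test {P0@t=27, P1@t=27}
        N13 x:[19,20] y:[49/2,27] z:[26,31] -> miss, prune
  N15 x:[14,54] y:[21/2,18] z:[8,45] -> hit [14,18], descend [1, 9]
    N1 x:[14,26] y:[11,17] z:[8,45] -> hit [14,17], descend [5, 14]
      N5 x:[21,26] y:[29/2,17] z:[8,13] -> miss, prune
      N14 x:[14,22] y:[11,16] z:[31,45] -> miss, prune
    N9 x:[34,54] y:[21/2,18] z:[13,28] -> miss, prune

Summary -> nodes [0, 3, 12, 16, 6, 7, 11, 13, 15, 1, 5, 14, 9]; box-tests=13; leaf-entries=1; first=P0

== RESULT ==
1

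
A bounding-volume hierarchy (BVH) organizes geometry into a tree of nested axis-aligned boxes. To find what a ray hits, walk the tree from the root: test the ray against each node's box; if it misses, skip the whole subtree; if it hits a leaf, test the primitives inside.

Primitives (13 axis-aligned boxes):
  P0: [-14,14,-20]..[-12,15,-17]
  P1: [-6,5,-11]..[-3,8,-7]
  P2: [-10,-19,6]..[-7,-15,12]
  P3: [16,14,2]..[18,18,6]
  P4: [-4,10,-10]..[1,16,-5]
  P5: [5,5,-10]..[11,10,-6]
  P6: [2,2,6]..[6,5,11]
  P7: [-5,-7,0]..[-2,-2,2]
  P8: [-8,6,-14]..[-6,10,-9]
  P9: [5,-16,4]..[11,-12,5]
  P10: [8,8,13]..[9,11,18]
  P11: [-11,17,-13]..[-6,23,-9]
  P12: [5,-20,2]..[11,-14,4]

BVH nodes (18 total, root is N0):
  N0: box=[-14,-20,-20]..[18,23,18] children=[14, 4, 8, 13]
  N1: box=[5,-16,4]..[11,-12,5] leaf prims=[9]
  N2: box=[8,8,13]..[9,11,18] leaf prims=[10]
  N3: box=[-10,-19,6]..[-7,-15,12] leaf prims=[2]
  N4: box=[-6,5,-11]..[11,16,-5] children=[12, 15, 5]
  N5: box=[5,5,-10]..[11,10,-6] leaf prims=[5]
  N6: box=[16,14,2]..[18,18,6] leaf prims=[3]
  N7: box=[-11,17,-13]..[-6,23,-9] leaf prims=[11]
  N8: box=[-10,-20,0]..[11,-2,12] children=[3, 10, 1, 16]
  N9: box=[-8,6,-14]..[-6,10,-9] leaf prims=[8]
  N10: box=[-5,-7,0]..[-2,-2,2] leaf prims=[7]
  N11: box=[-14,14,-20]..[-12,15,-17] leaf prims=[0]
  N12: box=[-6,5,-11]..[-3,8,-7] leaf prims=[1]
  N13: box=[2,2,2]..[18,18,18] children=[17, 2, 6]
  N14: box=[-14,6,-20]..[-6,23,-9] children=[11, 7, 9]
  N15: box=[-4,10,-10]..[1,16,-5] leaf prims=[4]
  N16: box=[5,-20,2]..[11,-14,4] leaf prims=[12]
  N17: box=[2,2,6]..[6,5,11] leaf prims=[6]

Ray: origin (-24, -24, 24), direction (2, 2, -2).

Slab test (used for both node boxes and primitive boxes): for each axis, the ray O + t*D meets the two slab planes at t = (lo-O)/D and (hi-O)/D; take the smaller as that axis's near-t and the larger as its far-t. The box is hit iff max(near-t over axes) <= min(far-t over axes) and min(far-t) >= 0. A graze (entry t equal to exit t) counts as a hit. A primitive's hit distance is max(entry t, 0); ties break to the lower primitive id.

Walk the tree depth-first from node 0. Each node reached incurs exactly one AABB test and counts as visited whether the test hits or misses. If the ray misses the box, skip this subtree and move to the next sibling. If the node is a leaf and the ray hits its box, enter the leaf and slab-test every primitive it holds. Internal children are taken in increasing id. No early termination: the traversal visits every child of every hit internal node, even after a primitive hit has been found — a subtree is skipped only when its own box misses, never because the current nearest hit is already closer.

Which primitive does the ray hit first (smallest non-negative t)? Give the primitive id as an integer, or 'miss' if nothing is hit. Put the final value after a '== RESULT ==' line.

Traverse from the root:
N0 x:[5,21] y:[2,47/2] z:[3,22] -> hit [5,21], descend [4, 8, 13, 14]
  N4 x:[9,35/2] y:[29/2,20] z:[29/2,35/2] -> hit [29/2,35/2], descend [5, 12, 15]
    N5 x:[29/2,35/2] y:[29/2,17] z:[15,17] -> hit [15,17] leaf, test {P5@t=15}
    N12 x:[9,21/2] y:[29/2,16] z:[31/2,35/2] -> miss, prune
    N15 x:[10,25/2] y:[17,20] z:[29/2,17] -> miss, prune
  N8 x:[7,35/2] y:[2,11] z:[6,12] -> hit [7,11], descend [1, 3, 10, 16]
    N1 x:[29/2,35/2] y:[4,6] z:[19/2,10] -> miss, prune
    N3 x:[7,17/2] y:[5/2,9/2] z:[6,9] -> miss, prune
    N10 x:[19/2,11] y:[17/2,11] z:[11,12] -> hit [11,11] leaf, test {P7@t=11}
    N16 x:[29/2,35/2] y:[2,5] z:[10,11] -> miss, prune
  N13 x:[13,21] y:[13,21] z:[3,11] -> miss, prune
  N14 x:[5,9] y:[15,47/2] z:[33/2,22] -> miss, prune

Summary -> nodes [0, 4, 5, 12, 15, 8, 1, 3, 10, 16, 13, 14]; box-tests=12; leaf-entries=2; first=P7

== RESULT ==
7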